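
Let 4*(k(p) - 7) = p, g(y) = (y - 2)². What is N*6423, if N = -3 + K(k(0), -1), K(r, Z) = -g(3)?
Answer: -25692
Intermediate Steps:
g(y) = (-2 + y)²
k(p) = 7 + p/4
K(r, Z) = -1 (K(r, Z) = -(-2 + 3)² = -1*1² = -1*1 = -1)
N = -4 (N = -3 - 1 = -4)
N*6423 = -4*6423 = -25692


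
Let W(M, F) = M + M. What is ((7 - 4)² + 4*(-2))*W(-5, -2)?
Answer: -10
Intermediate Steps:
W(M, F) = 2*M
((7 - 4)² + 4*(-2))*W(-5, -2) = ((7 - 4)² + 4*(-2))*(2*(-5)) = (3² - 8)*(-10) = (9 - 8)*(-10) = 1*(-10) = -10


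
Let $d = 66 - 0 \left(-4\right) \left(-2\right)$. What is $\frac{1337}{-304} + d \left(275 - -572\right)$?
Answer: $\frac{16992871}{304} \approx 55898.0$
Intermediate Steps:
$d = 66$ ($d = 66 - 0 \left(-2\right) = 66 - 0 = 66 + 0 = 66$)
$\frac{1337}{-304} + d \left(275 - -572\right) = \frac{1337}{-304} + 66 \left(275 - -572\right) = 1337 \left(- \frac{1}{304}\right) + 66 \left(275 + 572\right) = - \frac{1337}{304} + 66 \cdot 847 = - \frac{1337}{304} + 55902 = \frac{16992871}{304}$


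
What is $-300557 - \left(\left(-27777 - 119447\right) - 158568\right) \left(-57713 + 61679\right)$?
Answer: $1212470515$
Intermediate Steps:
$-300557 - \left(\left(-27777 - 119447\right) - 158568\right) \left(-57713 + 61679\right) = -300557 - \left(\left(-27777 - 119447\right) - 158568\right) 3966 = -300557 - \left(-147224 - 158568\right) 3966 = -300557 - \left(-305792\right) 3966 = -300557 - -1212771072 = -300557 + 1212771072 = 1212470515$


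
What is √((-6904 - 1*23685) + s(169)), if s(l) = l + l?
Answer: 13*I*√179 ≈ 173.93*I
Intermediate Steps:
s(l) = 2*l
√((-6904 - 1*23685) + s(169)) = √((-6904 - 1*23685) + 2*169) = √((-6904 - 23685) + 338) = √(-30589 + 338) = √(-30251) = 13*I*√179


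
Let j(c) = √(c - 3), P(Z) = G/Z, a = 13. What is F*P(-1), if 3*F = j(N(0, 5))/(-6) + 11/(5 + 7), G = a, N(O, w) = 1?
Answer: -143/36 + 13*I*√2/18 ≈ -3.9722 + 1.0214*I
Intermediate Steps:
G = 13
P(Z) = 13/Z
j(c) = √(-3 + c)
F = 11/36 - I*√2/18 (F = (√(-3 + 1)/(-6) + 11/(5 + 7))/3 = (√(-2)*(-⅙) + 11/12)/3 = ((I*√2)*(-⅙) + 11*(1/12))/3 = (-I*√2/6 + 11/12)/3 = (11/12 - I*√2/6)/3 = 11/36 - I*√2/18 ≈ 0.30556 - 0.078567*I)
F*P(-1) = (11/36 - I*√2/18)*(13/(-1)) = (11/36 - I*√2/18)*(13*(-1)) = (11/36 - I*√2/18)*(-13) = -143/36 + 13*I*√2/18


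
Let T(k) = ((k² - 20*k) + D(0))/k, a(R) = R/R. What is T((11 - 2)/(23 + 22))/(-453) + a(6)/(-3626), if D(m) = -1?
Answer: 447359/8212890 ≈ 0.054470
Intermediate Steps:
a(R) = 1
T(k) = (-1 + k² - 20*k)/k (T(k) = ((k² - 20*k) - 1)/k = (-1 + k² - 20*k)/k)
T((11 - 2)/(23 + 22))/(-453) + a(6)/(-3626) = (-20 + (11 - 2)/(23 + 22) - 1/((11 - 2)/(23 + 22)))/(-453) + 1/(-3626) = (-20 + 9/45 - 1/(9/45))*(-1/453) + 1*(-1/3626) = (-20 + 9*(1/45) - 1/(9*(1/45)))*(-1/453) - 1/3626 = (-20 + ⅕ - 1/⅕)*(-1/453) - 1/3626 = (-20 + ⅕ - 1*5)*(-1/453) - 1/3626 = (-20 + ⅕ - 5)*(-1/453) - 1/3626 = -124/5*(-1/453) - 1/3626 = 124/2265 - 1/3626 = 447359/8212890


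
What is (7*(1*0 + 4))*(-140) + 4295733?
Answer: 4291813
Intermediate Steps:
(7*(1*0 + 4))*(-140) + 4295733 = (7*(0 + 4))*(-140) + 4295733 = (7*4)*(-140) + 4295733 = 28*(-140) + 4295733 = -3920 + 4295733 = 4291813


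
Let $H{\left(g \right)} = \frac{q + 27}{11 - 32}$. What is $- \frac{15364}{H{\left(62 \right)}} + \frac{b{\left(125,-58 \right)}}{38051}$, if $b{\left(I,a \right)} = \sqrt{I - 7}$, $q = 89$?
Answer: $\frac{80661}{29} + \frac{\sqrt{118}}{38051} \approx 2781.4$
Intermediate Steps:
$b{\left(I,a \right)} = \sqrt{-7 + I}$
$H{\left(g \right)} = - \frac{116}{21}$ ($H{\left(g \right)} = \frac{89 + 27}{11 - 32} = \frac{116}{-21} = 116 \left(- \frac{1}{21}\right) = - \frac{116}{21}$)
$- \frac{15364}{H{\left(62 \right)}} + \frac{b{\left(125,-58 \right)}}{38051} = - \frac{15364}{- \frac{116}{21}} + \frac{\sqrt{-7 + 125}}{38051} = \left(-15364\right) \left(- \frac{21}{116}\right) + \sqrt{118} \cdot \frac{1}{38051} = \frac{80661}{29} + \frac{\sqrt{118}}{38051}$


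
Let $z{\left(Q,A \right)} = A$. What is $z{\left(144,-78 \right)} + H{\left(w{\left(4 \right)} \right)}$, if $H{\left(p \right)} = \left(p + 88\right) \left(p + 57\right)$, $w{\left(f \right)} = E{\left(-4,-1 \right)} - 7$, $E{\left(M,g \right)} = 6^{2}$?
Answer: $9984$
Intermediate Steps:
$E{\left(M,g \right)} = 36$
$w{\left(f \right)} = 29$ ($w{\left(f \right)} = 36 - 7 = 29$)
$H{\left(p \right)} = \left(57 + p\right) \left(88 + p\right)$ ($H{\left(p \right)} = \left(88 + p\right) \left(57 + p\right) = \left(57 + p\right) \left(88 + p\right)$)
$z{\left(144,-78 \right)} + H{\left(w{\left(4 \right)} \right)} = -78 + \left(5016 + 29^{2} + 145 \cdot 29\right) = -78 + \left(5016 + 841 + 4205\right) = -78 + 10062 = 9984$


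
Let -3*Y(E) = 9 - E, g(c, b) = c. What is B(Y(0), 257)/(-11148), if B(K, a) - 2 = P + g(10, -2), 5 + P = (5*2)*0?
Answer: -7/11148 ≈ -0.00062792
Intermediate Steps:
P = -5 (P = -5 + (5*2)*0 = -5 + 10*0 = -5 + 0 = -5)
Y(E) = -3 + E/3 (Y(E) = -(9 - E)/3 = -3 + E/3)
B(K, a) = 7 (B(K, a) = 2 + (-5 + 10) = 2 + 5 = 7)
B(Y(0), 257)/(-11148) = 7/(-11148) = 7*(-1/11148) = -7/11148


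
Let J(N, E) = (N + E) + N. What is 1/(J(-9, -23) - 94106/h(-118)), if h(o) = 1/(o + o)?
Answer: 1/22208975 ≈ 4.5027e-8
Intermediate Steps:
J(N, E) = E + 2*N (J(N, E) = (E + N) + N = E + 2*N)
h(o) = 1/(2*o)
1/(J(-9, -23) - 94106/h(-118)) = 1/((-23 + 2*(-9)) - 94106/((1/2)/(-118))) = 1/((-23 - 18) - 94106/((1/2)*(-1/118))) = 1/(-41 - 94106/(-1/236)) = 1/(-41 - 94106*(-236)) = 1/(-41 + 22209016) = 1/22208975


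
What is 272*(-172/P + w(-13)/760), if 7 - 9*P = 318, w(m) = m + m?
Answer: 39725396/29545 ≈ 1344.6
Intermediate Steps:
w(m) = 2*m
P = -311/9 (P = 7/9 - ⅑*318 = 7/9 - 106/3 = -311/9 ≈ -34.556)
272*(-172/P + w(-13)/760) = 272*(-172/(-311/9) + (2*(-13))/760) = 272*(-172*(-9/311) - 26*1/760) = 272*(1548/311 - 13/380) = 272*(584197/118180) = 39725396/29545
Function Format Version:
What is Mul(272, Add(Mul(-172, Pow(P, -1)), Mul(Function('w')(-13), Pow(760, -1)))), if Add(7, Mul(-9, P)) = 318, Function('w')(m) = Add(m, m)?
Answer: Rational(39725396, 29545) ≈ 1344.6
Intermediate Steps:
Function('w')(m) = Mul(2, m)
P = Rational(-311, 9) (P = Add(Rational(7, 9), Mul(Rational(-1, 9), 318)) = Add(Rational(7, 9), Rational(-106, 3)) = Rational(-311, 9) ≈ -34.556)
Mul(272, Add(Mul(-172, Pow(P, -1)), Mul(Function('w')(-13), Pow(760, -1)))) = Mul(272, Add(Mul(-172, Pow(Rational(-311, 9), -1)), Mul(Mul(2, -13), Pow(760, -1)))) = Mul(272, Add(Mul(-172, Rational(-9, 311)), Mul(-26, Rational(1, 760)))) = Mul(272, Add(Rational(1548, 311), Rational(-13, 380))) = Mul(272, Rational(584197, 118180)) = Rational(39725396, 29545)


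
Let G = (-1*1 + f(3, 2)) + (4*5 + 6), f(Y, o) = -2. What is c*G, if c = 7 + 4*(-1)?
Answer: 69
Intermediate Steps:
c = 3 (c = 7 - 4 = 3)
G = 23 (G = (-1*1 - 2) + (4*5 + 6) = (-1 - 2) + (20 + 6) = -3 + 26 = 23)
c*G = 3*23 = 69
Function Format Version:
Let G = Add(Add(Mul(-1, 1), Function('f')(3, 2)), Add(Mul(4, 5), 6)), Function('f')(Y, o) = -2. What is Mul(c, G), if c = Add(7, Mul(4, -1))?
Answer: 69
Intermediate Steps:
c = 3 (c = Add(7, -4) = 3)
G = 23 (G = Add(Add(Mul(-1, 1), -2), Add(Mul(4, 5), 6)) = Add(Add(-1, -2), Add(20, 6)) = Add(-3, 26) = 23)
Mul(c, G) = Mul(3, 23) = 69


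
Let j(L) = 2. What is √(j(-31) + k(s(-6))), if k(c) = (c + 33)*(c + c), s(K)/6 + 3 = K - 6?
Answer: √10262 ≈ 101.30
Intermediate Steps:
s(K) = -54 + 6*K (s(K) = -18 + 6*(K - 6) = -18 + 6*(-6 + K) = -18 + (-36 + 6*K) = -54 + 6*K)
k(c) = 2*c*(33 + c) (k(c) = (33 + c)*(2*c) = 2*c*(33 + c))
√(j(-31) + k(s(-6))) = √(2 + 2*(-54 + 6*(-6))*(33 + (-54 + 6*(-6)))) = √(2 + 2*(-54 - 36)*(33 + (-54 - 36))) = √(2 + 2*(-90)*(33 - 90)) = √(2 + 2*(-90)*(-57)) = √(2 + 10260) = √10262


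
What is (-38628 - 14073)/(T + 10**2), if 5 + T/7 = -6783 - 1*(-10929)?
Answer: -52701/29087 ≈ -1.8118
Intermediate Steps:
T = 28987 (T = -35 + 7*(-6783 - 1*(-10929)) = -35 + 7*(-6783 + 10929) = -35 + 7*4146 = -35 + 29022 = 28987)
(-38628 - 14073)/(T + 10**2) = (-38628 - 14073)/(28987 + 10**2) = -52701/(28987 + 100) = -52701/29087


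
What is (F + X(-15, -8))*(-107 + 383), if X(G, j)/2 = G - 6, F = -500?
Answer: -149592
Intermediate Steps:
X(G, j) = -12 + 2*G (X(G, j) = 2*(G - 6) = 2*(-6 + G) = -12 + 2*G)
(F + X(-15, -8))*(-107 + 383) = (-500 + (-12 + 2*(-15)))*(-107 + 383) = (-500 + (-12 - 30))*276 = (-500 - 42)*276 = -542*276 = -149592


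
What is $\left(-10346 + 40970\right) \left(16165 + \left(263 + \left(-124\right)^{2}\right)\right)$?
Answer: $973965696$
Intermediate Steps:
$\left(-10346 + 40970\right) \left(16165 + \left(263 + \left(-124\right)^{2}\right)\right) = 30624 \left(16165 + \left(263 + 15376\right)\right) = 30624 \left(16165 + 15639\right) = 30624 \cdot 31804 = 973965696$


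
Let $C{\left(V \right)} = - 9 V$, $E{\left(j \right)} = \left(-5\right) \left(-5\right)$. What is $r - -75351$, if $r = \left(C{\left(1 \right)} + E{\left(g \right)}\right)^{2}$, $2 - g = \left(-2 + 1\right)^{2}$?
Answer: $75607$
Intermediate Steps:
$g = 1$ ($g = 2 - \left(-2 + 1\right)^{2} = 2 - \left(-1\right)^{2} = 2 - 1 = 1$)
$E{\left(j \right)} = 25$
$r = 256$ ($r = \left(\left(-9\right) 1 + 25\right)^{2} = \left(-9 + 25\right)^{2} = 16^{2} = 256$)
$r - -75351 = 256 - -75351 = 256 + 75351 = 75607$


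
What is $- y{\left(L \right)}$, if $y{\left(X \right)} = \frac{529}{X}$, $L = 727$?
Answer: $- \frac{529}{727} \approx -0.72765$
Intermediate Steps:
$- y{\left(L \right)} = - \frac{529}{727}$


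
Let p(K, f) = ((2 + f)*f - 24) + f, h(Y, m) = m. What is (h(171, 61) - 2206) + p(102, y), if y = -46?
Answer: -191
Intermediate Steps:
p(K, f) = -24 + f + f*(2 + f) (p(K, f) = (f*(2 + f) - 24) + f = (-24 + f*(2 + f)) + f = -24 + f + f*(2 + f))
(h(171, 61) - 2206) + p(102, y) = (61 - 2206) + (-24 + (-46)² + 3*(-46)) = -2145 + (-24 + 2116 - 138) = -2145 + 1954 = -191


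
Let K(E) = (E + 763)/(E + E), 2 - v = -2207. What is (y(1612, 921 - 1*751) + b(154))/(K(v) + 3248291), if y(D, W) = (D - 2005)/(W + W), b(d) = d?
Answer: 114795103/2439661943700 ≈ 4.7054e-5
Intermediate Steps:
v = 2209 (v = 2 - 1*(-2207) = 2 + 2207 = 2209)
y(D, W) = (-2005 + D)/(2*W) (y(D, W) = (-2005 + D)/((2*W)) = (-2005 + D)*(1/(2*W)) = (-2005 + D)/(2*W))
K(E) = (763 + E)/(2*E) (K(E) = (763 + E)/((2*E)) = (763 + E)*(1/(2*E)) = (763 + E)/(2*E))
(y(1612, 921 - 1*751) + b(154))/(K(v) + 3248291) = ((-2005 + 1612)/(2*(921 - 1*751)) + 154)/((½)*(763 + 2209)/2209 + 3248291) = ((½)*(-393)/(921 - 751) + 154)/((½)*(1/2209)*2972 + 3248291) = ((½)*(-393)/170 + 154)/(1486/2209 + 3248291) = ((½)*(1/170)*(-393) + 154)/(7175476305/2209) = (-393/340 + 154)*(2209/7175476305) = (51967/340)*(2209/7175476305) = 114795103/2439661943700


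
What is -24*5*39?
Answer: -4680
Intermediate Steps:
-24*5*39 = -120*39 = -4680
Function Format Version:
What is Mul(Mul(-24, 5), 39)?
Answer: -4680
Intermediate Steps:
Mul(Mul(-24, 5), 39) = Mul(-120, 39) = -4680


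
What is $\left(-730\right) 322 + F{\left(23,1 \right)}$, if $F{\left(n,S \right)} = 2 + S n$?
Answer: $-235035$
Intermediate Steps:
$\left(-730\right) 322 + F{\left(23,1 \right)} = \left(-730\right) 322 + \left(2 + 1 \cdot 23\right) = -235060 + \left(2 + 23\right) = -235060 + 25 = -235035$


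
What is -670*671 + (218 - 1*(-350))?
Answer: -449002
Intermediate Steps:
-670*671 + (218 - 1*(-350)) = -449570 + (218 + 350) = -449570 + 568 = -449002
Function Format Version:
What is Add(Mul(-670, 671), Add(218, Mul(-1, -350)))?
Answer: -449002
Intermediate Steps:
Add(Mul(-670, 671), Add(218, Mul(-1, -350))) = Add(-449570, Add(218, 350)) = Add(-449570, 568) = -449002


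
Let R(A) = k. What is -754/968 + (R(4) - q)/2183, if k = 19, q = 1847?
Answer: -1707743/1056572 ≈ -1.6163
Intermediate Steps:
R(A) = 19
-754/968 + (R(4) - q)/2183 = -754/968 + (19 - 1*1847)/2183 = -754*1/968 + (19 - 1847)*(1/2183) = -377/484 - 1828*1/2183 = -377/484 - 1828/2183 = -1707743/1056572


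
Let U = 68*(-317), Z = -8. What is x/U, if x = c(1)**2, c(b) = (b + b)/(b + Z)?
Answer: -1/264061 ≈ -3.7870e-6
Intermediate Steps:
U = -21556
c(b) = 2*b/(-8 + b) (c(b) = (b + b)/(b - 8) = (2*b)/(-8 + b) = 2*b/(-8 + b))
x = 4/49 (x = (2*1/(-8 + 1))**2 = (2*1/(-7))**2 = (2*1*(-1/7))**2 = (-2/7)**2 = 4/49 ≈ 0.081633)
x/U = (4/49)/(-21556) = (4/49)*(-1/21556) = -1/264061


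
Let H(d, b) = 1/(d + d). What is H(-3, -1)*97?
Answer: -97/6 ≈ -16.167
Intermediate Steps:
H(d, b) = 1/(2*d)
H(-3, -1)*97 = ((1/2)/(-3))*97 = ((1/2)*(-1/3))*97 = -1/6*97 = -97/6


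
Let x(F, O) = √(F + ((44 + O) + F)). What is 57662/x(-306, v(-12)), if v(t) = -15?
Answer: -5242*I*√583/53 ≈ -2388.1*I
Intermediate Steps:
x(F, O) = √(44 + O + 2*F) (x(F, O) = √(F + (44 + F + O)) = √(44 + O + 2*F))
57662/x(-306, v(-12)) = 57662/(√(44 - 15 + 2*(-306))) = 57662/(√(44 - 15 - 612)) = 57662/(√(-583)) = 57662/((I*√583)) = 57662*(-I*√583/583) = -5242*I*√583/53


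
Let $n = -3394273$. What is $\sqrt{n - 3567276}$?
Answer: $i \sqrt{6961549} \approx 2638.5 i$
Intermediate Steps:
$\sqrt{n - 3567276} = \sqrt{-3394273 - 3567276} = \sqrt{-6961549} = i \sqrt{6961549}$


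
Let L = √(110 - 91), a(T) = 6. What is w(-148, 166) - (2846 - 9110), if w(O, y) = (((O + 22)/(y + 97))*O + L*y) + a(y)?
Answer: 1667658/263 + 166*√19 ≈ 7064.5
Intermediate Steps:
L = √19 ≈ 4.3589
w(O, y) = 6 + y*√19 + O*(22 + O)/(97 + y) (w(O, y) = (((O + 22)/(y + 97))*O + √19*y) + 6 = (((22 + O)/(97 + y))*O + y*√19) + 6 = (O*(22 + O)/(97 + y) + y*√19) + 6 = (y*√19 + O*(22 + O)/(97 + y)) + 6 = 6 + y*√19 + O*(22 + O)/(97 + y))
w(-148, 166) - (2846 - 9110) = (582 + (-148)² + 6*166 + 22*(-148) + √19*166² + 97*166*√19)/(97 + 166) - (2846 - 9110) = (582 + 21904 + 996 - 3256 + √19*27556 + 16102*√19)/263 - 1*(-6264) = (582 + 21904 + 996 - 3256 + 27556*√19 + 16102*√19)/263 + 6264 = (20226 + 43658*√19)/263 + 6264 = (20226/263 + 166*√19) + 6264 = 1667658/263 + 166*√19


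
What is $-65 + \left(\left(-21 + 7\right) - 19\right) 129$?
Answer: $-4322$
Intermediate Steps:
$-65 + \left(\left(-21 + 7\right) - 19\right) 129 = -65 + \left(-14 - 19\right) 129 = -65 - 4257 = -4322$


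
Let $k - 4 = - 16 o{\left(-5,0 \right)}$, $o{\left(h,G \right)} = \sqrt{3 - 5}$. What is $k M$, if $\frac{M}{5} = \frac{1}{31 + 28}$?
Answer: $\frac{20}{59} - \frac{80 i \sqrt{2}}{59} \approx 0.33898 - 1.9176 i$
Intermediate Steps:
$o{\left(h,G \right)} = i \sqrt{2}$ ($o{\left(h,G \right)} = \sqrt{-2} = i \sqrt{2}$)
$k = 4 - 16 i \sqrt{2} \approx 4.0 - 22.627 i$
$M = \frac{5}{59}$ ($M = \frac{5}{31 + 28} = \frac{5}{59} \approx 0.084746$)
$k M = \left(4 - 16 i \sqrt{2}\right) \frac{5}{59} = \frac{20}{59} - \frac{80 i \sqrt{2}}{59}$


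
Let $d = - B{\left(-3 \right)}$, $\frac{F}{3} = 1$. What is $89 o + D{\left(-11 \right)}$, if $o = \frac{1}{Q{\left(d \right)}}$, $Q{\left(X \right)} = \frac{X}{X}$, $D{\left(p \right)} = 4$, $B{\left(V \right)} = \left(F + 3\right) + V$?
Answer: $93$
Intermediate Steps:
$F = 3$ ($F = 3 \cdot 1 = 3$)
$B{\left(V \right)} = 6 + V$ ($B{\left(V \right)} = \left(3 + 3\right) + V = 6 + V$)
$d = -3$ ($d = - (6 - 3) = \left(-1\right) 3 = -3$)
$Q{\left(X \right)} = 1$
$o = 1$ ($o = 1^{-1} = 1$)
$89 o + D{\left(-11 \right)} = 89 \cdot 1 + 4 = 89 + 4 = 93$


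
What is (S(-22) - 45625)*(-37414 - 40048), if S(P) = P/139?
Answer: 491256025414/139 ≈ 3.5342e+9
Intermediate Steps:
S(P) = P/139 (S(P) = P*(1/139) = P/139)
(S(-22) - 45625)*(-37414 - 40048) = ((1/139)*(-22) - 45625)*(-37414 - 40048) = (-22/139 - 45625)*(-77462) = -6341897/139*(-77462) = 491256025414/139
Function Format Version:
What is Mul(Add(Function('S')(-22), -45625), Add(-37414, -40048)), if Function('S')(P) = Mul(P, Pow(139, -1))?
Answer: Rational(491256025414, 139) ≈ 3.5342e+9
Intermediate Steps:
Function('S')(P) = Mul(Rational(1, 139), P) (Function('S')(P) = Mul(P, Rational(1, 139)) = Mul(Rational(1, 139), P))
Mul(Add(Function('S')(-22), -45625), Add(-37414, -40048)) = Mul(Add(Mul(Rational(1, 139), -22), -45625), Add(-37414, -40048)) = Mul(Add(Rational(-22, 139), -45625), -77462) = Mul(Rational(-6341897, 139), -77462) = Rational(491256025414, 139)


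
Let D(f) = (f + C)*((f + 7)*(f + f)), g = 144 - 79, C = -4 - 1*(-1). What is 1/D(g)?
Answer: 1/580320 ≈ 1.7232e-6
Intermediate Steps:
C = -3 (C = -4 + 1 = -3)
g = 65
D(f) = 2*f*(-3 + f)*(7 + f) (D(f) = (f - 3)*((f + 7)*(f + f)) = (-3 + f)*((7 + f)*(2*f)) = (-3 + f)*(2*f*(7 + f)) = 2*f*(-3 + f)*(7 + f))
1/D(g) = 1/(2*65*(-21 + 65² + 4*65)) = 1/(2*65*(-21 + 4225 + 260)) = 1/(2*65*4464) = 1/580320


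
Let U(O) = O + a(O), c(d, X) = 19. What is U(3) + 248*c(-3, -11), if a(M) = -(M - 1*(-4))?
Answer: 4708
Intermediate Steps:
a(M) = -4 - M (a(M) = -(M + 4) = -(4 + M) = -4 - M)
U(O) = -4 (U(O) = O + (-4 - O) = -4)
U(3) + 248*c(-3, -11) = -4 + 248*19 = -4 + 4712 = 4708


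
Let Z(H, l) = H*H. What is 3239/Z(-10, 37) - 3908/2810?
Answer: 871079/28100 ≈ 30.999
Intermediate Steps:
Z(H, l) = H²
3239/Z(-10, 37) - 3908/2810 = 3239/((-10)²) - 3908/2810 = 3239/100 - 3908*1/2810 = 3239*(1/100) - 1954/1405 = 3239/100 - 1954/1405 = 871079/28100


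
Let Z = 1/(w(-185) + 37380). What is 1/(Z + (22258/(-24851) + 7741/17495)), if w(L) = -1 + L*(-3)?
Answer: -16492498605830/7473781633901 ≈ -2.2067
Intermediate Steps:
w(L) = -1 - 3*L
Z = 1/37934 (Z = 1/((-1 - 3*(-185)) + 37380) = 1/((-1 + 555) + 37380) = 1/(554 + 37380) = 1/37934 ≈ 2.6362e-5)
1/(Z + (22258/(-24851) + 7741/17495)) = 1/(1/37934 + (22258/(-24851) + 7741/17495)) = 1/(1/37934 + (22258*(-1/24851) + 7741*(1/17495))) = 1/(1/37934 + (-22258/24851 + 7741/17495)) = 1/(1/37934 - 197032119/434768245) = 1/(-7473781633901/16492498605830) = -16492498605830/7473781633901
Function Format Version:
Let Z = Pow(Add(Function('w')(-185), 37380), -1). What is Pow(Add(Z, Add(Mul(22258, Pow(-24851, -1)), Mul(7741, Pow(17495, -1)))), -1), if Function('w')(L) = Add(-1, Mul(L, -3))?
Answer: Rational(-16492498605830, 7473781633901) ≈ -2.2067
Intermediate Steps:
Function('w')(L) = Add(-1, Mul(-3, L))
Z = Rational(1, 37934) (Z = Pow(Add(Add(-1, Mul(-3, -185)), 37380), -1) = Pow(Add(Add(-1, 555), 37380), -1) = Pow(Add(554, 37380), -1) = Pow(37934, -1) = Rational(1, 37934) ≈ 2.6362e-5)
Pow(Add(Z, Add(Mul(22258, Pow(-24851, -1)), Mul(7741, Pow(17495, -1)))), -1) = Pow(Add(Rational(1, 37934), Add(Mul(22258, Pow(-24851, -1)), Mul(7741, Pow(17495, -1)))), -1) = Pow(Add(Rational(1, 37934), Add(Mul(22258, Rational(-1, 24851)), Mul(7741, Rational(1, 17495)))), -1) = Pow(Add(Rational(1, 37934), Add(Rational(-22258, 24851), Rational(7741, 17495))), -1) = Pow(Add(Rational(1, 37934), Rational(-197032119, 434768245)), -1) = Pow(Rational(-7473781633901, 16492498605830), -1) = Rational(-16492498605830, 7473781633901)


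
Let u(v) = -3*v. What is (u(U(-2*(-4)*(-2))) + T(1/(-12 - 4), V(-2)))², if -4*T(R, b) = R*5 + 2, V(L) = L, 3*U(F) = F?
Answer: 994009/4096 ≈ 242.68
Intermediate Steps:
U(F) = F/3
T(R, b) = -½ - 5*R/4 (T(R, b) = -(R*5 + 2)/4 = -(5*R + 2)/4 = -(2 + 5*R)/4 = -½ - 5*R/4)
(u(U(-2*(-4)*(-2))) + T(1/(-12 - 4), V(-2)))² = (-(-2*(-4))*(-2) + (-½ - 5/(4*(-12 - 4))))² = (-8*(-2) + (-½ - 5/4/(-16)))² = (-(-16) + (-½ - 5/4*(-1/16)))² = (-3*(-16/3) + (-½ + 5/64))² = (16 - 27/64)² = (997/64)² = 994009/4096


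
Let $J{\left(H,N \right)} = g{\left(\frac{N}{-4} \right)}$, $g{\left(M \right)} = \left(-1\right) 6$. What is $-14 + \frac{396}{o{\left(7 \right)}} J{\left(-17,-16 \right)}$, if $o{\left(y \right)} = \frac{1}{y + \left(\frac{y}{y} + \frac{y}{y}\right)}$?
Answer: $-21398$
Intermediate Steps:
$o{\left(y \right)} = \frac{1}{2 + y}$ ($o{\left(y \right)} = \frac{1}{y + \left(1 + 1\right)} = \frac{1}{y + 2} = \frac{1}{2 + y}$)
$g{\left(M \right)} = -6$
$J{\left(H,N \right)} = -6$
$-14 + \frac{396}{o{\left(7 \right)}} J{\left(-17,-16 \right)} = -14 + \frac{396}{\frac{1}{2 + 7}} \left(-6\right) = -14 + \frac{396}{\frac{1}{9}} \left(-6\right) = -14 + 396 \frac{1}{\frac{1}{9}} \left(-6\right) = -14 + 396 \cdot 9 \left(-6\right) = -14 + 3564 \left(-6\right) = -14 - 21384 = -21398$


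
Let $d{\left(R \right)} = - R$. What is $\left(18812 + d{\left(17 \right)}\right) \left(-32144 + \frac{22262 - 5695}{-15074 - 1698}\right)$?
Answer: $- \frac{1447579448475}{2396} \approx -6.0417 \cdot 10^{8}$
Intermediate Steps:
$\left(18812 + d{\left(17 \right)}\right) \left(-32144 + \frac{22262 - 5695}{-15074 - 1698}\right) = \left(18812 - 17\right) \left(-32144 + \frac{22262 - 5695}{-15074 - 1698}\right) = \left(18812 - 17\right) \left(-32144 + \frac{16567}{-16772}\right) = 18795 \left(-32144 + 16567 \left(- \frac{1}{16772}\right)\right) = 18795 \left(-32144 - \frac{16567}{16772}\right) = 18795 \left(- \frac{539135735}{16772}\right) = - \frac{1447579448475}{2396}$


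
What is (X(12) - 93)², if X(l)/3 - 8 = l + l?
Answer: 9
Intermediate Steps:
X(l) = 24 + 6*l (X(l) = 24 + 3*(l + l) = 24 + 3*(2*l) = 24 + 6*l)
(X(12) - 93)² = ((24 + 6*12) - 93)² = ((24 + 72) - 93)² = (96 - 93)² = 3² = 9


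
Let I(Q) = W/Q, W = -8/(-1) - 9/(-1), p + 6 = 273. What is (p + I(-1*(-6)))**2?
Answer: 2621161/36 ≈ 72810.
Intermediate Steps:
p = 267 (p = -6 + 273 = 267)
W = 17 (W = -8*(-1) - 9*(-1) = 8 + 9 = 17)
I(Q) = 17/Q
(p + I(-1*(-6)))**2 = (267 + 17/((-1*(-6))))**2 = (267 + 17/6)**2 = (1619/6)**2 = 2621161/36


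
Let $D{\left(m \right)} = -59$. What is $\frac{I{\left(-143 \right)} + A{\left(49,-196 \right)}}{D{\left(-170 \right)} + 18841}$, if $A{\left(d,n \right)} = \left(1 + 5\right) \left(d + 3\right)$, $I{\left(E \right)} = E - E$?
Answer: $\frac{156}{9391} \approx 0.016612$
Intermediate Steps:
$I{\left(E \right)} = 0$
$A{\left(d,n \right)} = 18 + 6 d$ ($A{\left(d,n \right)} = 6 \left(3 + d\right) = 18 + 6 d$)
$\frac{I{\left(-143 \right)} + A{\left(49,-196 \right)}}{D{\left(-170 \right)} + 18841} = \frac{0 + \left(18 + 6 \cdot 49\right)}{-59 + 18841} = \frac{0 + \left(18 + 294\right)}{18782} = \left(0 + 312\right) \frac{1}{18782} = 312 \cdot \frac{1}{18782} = \frac{156}{9391}$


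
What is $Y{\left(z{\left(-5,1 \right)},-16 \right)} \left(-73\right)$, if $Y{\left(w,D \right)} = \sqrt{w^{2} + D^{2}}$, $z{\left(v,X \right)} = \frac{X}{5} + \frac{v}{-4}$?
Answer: $- \frac{73 \sqrt{103241}}{20} \approx -1172.8$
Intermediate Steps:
$z{\left(v,X \right)} = - \frac{v}{4} + \frac{X}{5}$ ($z{\left(v,X \right)} = X \frac{1}{5} + v \left(- \frac{1}{4}\right) = \frac{X}{5} - \frac{v}{4} = - \frac{v}{4} + \frac{X}{5}$)
$Y{\left(w,D \right)} = \sqrt{D^{2} + w^{2}}$
$Y{\left(z{\left(-5,1 \right)},-16 \right)} \left(-73\right) = \sqrt{\left(-16\right)^{2} + \left(\left(- \frac{1}{4}\right) \left(-5\right) + \frac{1}{5} \cdot 1\right)^{2}} \left(-73\right) = \sqrt{256 + \left(\frac{5}{4} + \frac{1}{5}\right)^{2}} \left(-73\right) = \sqrt{256 + \left(\frac{29}{20}\right)^{2}} \left(-73\right) = \sqrt{256 + \frac{841}{400}} \left(-73\right) = \sqrt{\frac{103241}{400}} \left(-73\right) = \frac{\sqrt{103241}}{20} \left(-73\right) = - \frac{73 \sqrt{103241}}{20}$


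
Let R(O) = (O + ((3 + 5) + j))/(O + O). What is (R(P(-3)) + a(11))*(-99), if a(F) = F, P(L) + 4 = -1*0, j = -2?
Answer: -4257/4 ≈ -1064.3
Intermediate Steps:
P(L) = -4 (P(L) = -4 - 1*0 = -4 + 0 = -4)
R(O) = (6 + O)/(2*O) (R(O) = (O + ((3 + 5) - 2))/(O + O) = (O + (8 - 2))/((2*O)) = (O + 6)*(1/(2*O)) = (6 + O)*(1/(2*O)) = (6 + O)/(2*O))
(R(P(-3)) + a(11))*(-99) = ((1/2)*(6 - 4)/(-4) + 11)*(-99) = ((1/2)*(-1/4)*2 + 11)*(-99) = (-1/4 + 11)*(-99) = (43/4)*(-99) = -4257/4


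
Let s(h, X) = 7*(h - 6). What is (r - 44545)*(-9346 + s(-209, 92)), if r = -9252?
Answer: 583751247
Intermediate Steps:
s(h, X) = -42 + 7*h (s(h, X) = 7*(-6 + h) = -42 + 7*h)
(r - 44545)*(-9346 + s(-209, 92)) = (-9252 - 44545)*(-9346 + (-42 + 7*(-209))) = -53797*(-9346 + (-42 - 1463)) = -53797*(-9346 - 1505) = -53797*(-10851) = 583751247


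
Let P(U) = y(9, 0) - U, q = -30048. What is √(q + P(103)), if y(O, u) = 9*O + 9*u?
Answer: I*√30070 ≈ 173.41*I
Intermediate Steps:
P(U) = 81 - U (P(U) = (9*9 + 9*0) - U = (81 + 0) - U = 81 - U)
√(q + P(103)) = √(-30048 + (81 - 1*103)) = √(-30048 + (81 - 103)) = √(-30048 - 22) = √(-30070) = I*√30070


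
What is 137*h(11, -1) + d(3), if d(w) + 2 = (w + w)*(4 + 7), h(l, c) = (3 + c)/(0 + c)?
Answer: -210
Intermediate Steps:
h(l, c) = (3 + c)/c
d(w) = -2 + 22*w (d(w) = -2 + (w + w)*(4 + 7) = -2 + (2*w)*11 = -2 + 22*w)
137*h(11, -1) + d(3) = 137*((3 - 1)/(-1)) + (-2 + 22*3) = 137*(-1*2) + (-2 + 66) = 137*(-2) + 64 = -274 + 64 = -210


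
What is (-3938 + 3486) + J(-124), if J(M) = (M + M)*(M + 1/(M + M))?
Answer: 30301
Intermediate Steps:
J(M) = 2*M*(M + 1/(2*M)) (J(M) = (2*M)*(M + 1/(2*M)) = 2*M*(M + 1/(2*M)))
(-3938 + 3486) + J(-124) = (-3938 + 3486) + (1 + 2*(-124)²) = -452 + (1 + 2*15376) = -452 + (1 + 30752) = -452 + 30753 = 30301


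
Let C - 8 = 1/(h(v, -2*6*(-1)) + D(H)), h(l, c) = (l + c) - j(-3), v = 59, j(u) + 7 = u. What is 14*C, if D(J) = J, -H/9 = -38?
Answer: 47390/423 ≈ 112.03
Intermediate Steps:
H = 342 (H = -9*(-38) = 342)
j(u) = -7 + u
h(l, c) = 10 + c + l (h(l, c) = (l + c) - (-7 - 3) = (c + l) - 1*(-10) = (c + l) + 10 = 10 + c + l)
C = 3385/423 (C = 8 + 1/((10 - 2*6*(-1) + 59) + 342) = 8 + 1/((10 - 12*(-1) + 59) + 342) = 8 + 1/((10 + 12 + 59) + 342) = 8 + 1/(81 + 342) = 8 + 1/423 = 3385/423 ≈ 8.0024)
14*C = 14*(3385/423) = 47390/423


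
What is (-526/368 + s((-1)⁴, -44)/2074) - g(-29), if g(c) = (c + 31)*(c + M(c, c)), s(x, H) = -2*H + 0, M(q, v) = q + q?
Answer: 32935957/190808 ≈ 172.61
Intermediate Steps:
M(q, v) = 2*q
s(x, H) = -2*H
g(c) = 3*c*(31 + c) (g(c) = (c + 31)*(c + 2*c) = (31 + c)*(3*c) = 3*c*(31 + c))
(-526/368 + s((-1)⁴, -44)/2074) - g(-29) = (-526/368 - 2*(-44)/2074) - 3*(-29)*(31 - 29) = (-526*1/368 + 88*(1/2074)) - 3*(-29)*2 = (-263/184 + 44/1037) - 1*(-174) = -264635/190808 + 174 = 32935957/190808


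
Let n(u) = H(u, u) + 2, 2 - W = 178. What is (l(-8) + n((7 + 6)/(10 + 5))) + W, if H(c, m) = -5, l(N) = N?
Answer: -187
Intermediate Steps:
W = -176 (W = 2 - 1*178 = 2 - 178 = -176)
n(u) = -3 (n(u) = -5 + 2 = -3)
(l(-8) + n((7 + 6)/(10 + 5))) + W = (-8 - 3) - 176 = -11 - 176 = -187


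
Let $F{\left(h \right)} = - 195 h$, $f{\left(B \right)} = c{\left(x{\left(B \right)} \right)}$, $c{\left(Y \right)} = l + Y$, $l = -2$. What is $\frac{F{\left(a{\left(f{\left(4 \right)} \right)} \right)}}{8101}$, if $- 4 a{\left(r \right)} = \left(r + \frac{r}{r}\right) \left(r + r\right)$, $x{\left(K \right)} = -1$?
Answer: $\frac{585}{8101} \approx 0.072213$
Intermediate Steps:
$c{\left(Y \right)} = -2 + Y$
$f{\left(B \right)} = -3$ ($f{\left(B \right)} = -2 - 1 = -3$)
$a{\left(r \right)} = - \frac{r \left(1 + r\right)}{2}$ ($a{\left(r \right)} = - \frac{\left(r + \frac{r}{r}\right) \left(r + r\right)}{4} = - \frac{\left(r + 1\right) 2 r}{4} = - \frac{\left(1 + r\right) 2 r}{4} = - \frac{2 r \left(1 + r\right)}{4} = - \frac{r \left(1 + r\right)}{2}$)
$\frac{F{\left(a{\left(f{\left(4 \right)} \right)} \right)}}{8101} = \frac{\left(-195\right) \left(\left(- \frac{1}{2}\right) \left(-3\right) \left(1 - 3\right)\right)}{8101} = - 195 \left(\left(- \frac{1}{2}\right) \left(-3\right) \left(-2\right)\right) \frac{1}{8101} = \left(-195\right) \left(-3\right) \frac{1}{8101} = 585 \cdot \frac{1}{8101} = \frac{585}{8101}$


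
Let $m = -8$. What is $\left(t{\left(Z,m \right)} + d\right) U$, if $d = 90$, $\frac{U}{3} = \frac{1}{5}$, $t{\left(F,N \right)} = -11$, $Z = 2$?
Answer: $\frac{237}{5} \approx 47.4$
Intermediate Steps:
$U = \frac{3}{5} \approx 0.6$
$\left(t{\left(Z,m \right)} + d\right) U = \left(-11 + 90\right) \frac{3}{5} = 79 \cdot \frac{3}{5} = \frac{237}{5}$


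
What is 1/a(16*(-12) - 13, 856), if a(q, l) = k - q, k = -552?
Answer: -1/347 ≈ -0.0028818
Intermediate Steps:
a(q, l) = -552 - q
1/a(16*(-12) - 13, 856) = 1/(-552 - (16*(-12) - 13)) = 1/(-552 - (-192 - 13)) = 1/(-552 - 1*(-205)) = 1/(-552 + 205) = 1/(-347) = -1/347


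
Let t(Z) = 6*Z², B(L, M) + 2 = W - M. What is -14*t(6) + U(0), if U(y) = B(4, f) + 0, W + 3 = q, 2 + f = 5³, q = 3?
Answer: -3149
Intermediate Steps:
f = 123 (f = -2 + 5³ = -2 + 125 = 123)
W = 0 (W = -3 + 3 = 0)
B(L, M) = -2 - M (B(L, M) = -2 + (0 - M) = -2 - M)
U(y) = -125 (U(y) = (-2 - 1*123) + 0 = (-2 - 123) + 0 = -125 + 0 = -125)
-14*t(6) + U(0) = -84*6² - 125 = -84*36 - 125 = -14*216 - 125 = -3024 - 125 = -3149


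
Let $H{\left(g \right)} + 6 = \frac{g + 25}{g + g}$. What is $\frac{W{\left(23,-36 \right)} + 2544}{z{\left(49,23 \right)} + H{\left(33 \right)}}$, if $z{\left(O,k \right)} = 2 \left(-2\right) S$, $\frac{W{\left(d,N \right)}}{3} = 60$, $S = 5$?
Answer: $- \frac{89892}{829} \approx -108.43$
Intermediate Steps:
$W{\left(d,N \right)} = 180$ ($W{\left(d,N \right)} = 3 \cdot 60 = 180$)
$H{\left(g \right)} = -6 + \frac{25 + g}{2 g}$ ($H{\left(g \right)} = -6 + \frac{g + 25}{g + g} = -6 + \frac{25 + g}{2 g}$)
$z{\left(O,k \right)} = -20$ ($z{\left(O,k \right)} = 2 \left(-2\right) 5 = \left(-4\right) 5 = -20$)
$\frac{W{\left(23,-36 \right)} + 2544}{z{\left(49,23 \right)} + H{\left(33 \right)}} = \frac{180 + 2544}{-20 + \frac{25 - 363}{2 \cdot 33}} = \frac{2724}{-20 + \frac{1}{2} \cdot \frac{1}{33} \left(25 - 363\right)} = \frac{2724}{-20 + \frac{1}{2} \cdot \frac{1}{33} \left(-338\right)} = \frac{2724}{-20 - \frac{169}{33}} = \frac{2724}{- \frac{829}{33}} = 2724 \left(- \frac{33}{829}\right) = - \frac{89892}{829}$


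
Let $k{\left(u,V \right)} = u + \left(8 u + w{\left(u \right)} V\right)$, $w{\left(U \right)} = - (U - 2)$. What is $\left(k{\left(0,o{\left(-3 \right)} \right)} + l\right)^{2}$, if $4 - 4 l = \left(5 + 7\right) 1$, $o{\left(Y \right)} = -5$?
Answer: $144$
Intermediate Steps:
$w{\left(U \right)} = 2 - U$ ($w{\left(U \right)} = - (-2 + U) = 2 - U$)
$k{\left(u,V \right)} = 9 u + V \left(2 - u\right)$ ($k{\left(u,V \right)} = u + \left(8 u + \left(2 - u\right) V\right) = u + \left(8 u + V \left(2 - u\right)\right) = 9 u + V \left(2 - u\right)$)
$l = -2$ ($l = 1 - \frac{\left(5 + 7\right) 1}{4} = 1 - \frac{12 \cdot 1}{4} = 1 - 3 = -2$)
$\left(k{\left(0,o{\left(-3 \right)} \right)} + l\right)^{2} = \left(\left(9 \cdot 0 - - 5 \left(-2 + 0\right)\right) - 2\right)^{2} = \left(\left(0 - \left(-5\right) \left(-2\right)\right) - 2\right)^{2} = \left(\left(0 - 10\right) - 2\right)^{2} = \left(-10 - 2\right)^{2} = \left(-12\right)^{2} = 144$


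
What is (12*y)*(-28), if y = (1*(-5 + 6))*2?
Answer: -672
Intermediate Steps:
y = 2 (y = (1*1)*2 = 1*2 = 2)
(12*y)*(-28) = (12*2)*(-28) = 24*(-28) = -672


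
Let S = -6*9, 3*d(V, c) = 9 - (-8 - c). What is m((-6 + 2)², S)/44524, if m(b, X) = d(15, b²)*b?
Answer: 364/11131 ≈ 0.032701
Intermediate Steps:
d(V, c) = 17/3 + c/3 (d(V, c) = (9 - (-8 - c))/3 = (9 + (8 + c))/3 = (17 + c)/3 = 17/3 + c/3)
S = -54
m(b, X) = b*(17/3 + b²/3) (m(b, X) = (17/3 + b²/3)*b = b*(17/3 + b²/3))
m((-6 + 2)², S)/44524 = ((-6 + 2)²*(17 + ((-6 + 2)²)²)/3)/44524 = ((⅓)*(-4)²*(17 + ((-4)²)²))*(1/44524) = ((⅓)*16*(17 + 16²))*(1/44524) = ((⅓)*16*(17 + 256))*(1/44524) = ((⅓)*16*273)*(1/44524) = 1456*(1/44524) = 364/11131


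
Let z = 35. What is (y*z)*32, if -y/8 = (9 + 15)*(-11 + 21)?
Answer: -2150400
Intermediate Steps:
y = -1920 (y = -8*(9 + 15)*(-11 + 21) = -192*10 = -8*240 = -1920)
(y*z)*32 = -1920*35*32 = -67200*32 = -2150400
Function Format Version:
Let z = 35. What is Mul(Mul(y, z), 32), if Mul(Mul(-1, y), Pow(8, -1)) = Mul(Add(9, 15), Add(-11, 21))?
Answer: -2150400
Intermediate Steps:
y = -1920 (y = Mul(-8, Mul(Add(9, 15), Add(-11, 21))) = Mul(-8, Mul(24, 10)) = Mul(-8, 240) = -1920)
Mul(Mul(y, z), 32) = Mul(Mul(-1920, 35), 32) = Mul(-67200, 32) = -2150400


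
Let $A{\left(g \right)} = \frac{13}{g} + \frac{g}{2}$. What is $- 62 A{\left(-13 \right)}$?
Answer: $465$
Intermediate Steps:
$A{\left(g \right)} = \frac{g}{2} + \frac{13}{g}$ ($A{\left(g \right)} = \frac{13}{g} + g \frac{1}{2} = \frac{13}{g} + \frac{g}{2} = \frac{g}{2} + \frac{13}{g}$)
$- 62 A{\left(-13 \right)} = - 62 \left(\frac{1}{2} \left(-13\right) + \frac{13}{-13}\right) = - 62 \left(- \frac{13}{2} + 13 \left(- \frac{1}{13}\right)\right) = - 62 \left(- \frac{13}{2} - 1\right) = \left(-62\right) \left(- \frac{15}{2}\right) = 465$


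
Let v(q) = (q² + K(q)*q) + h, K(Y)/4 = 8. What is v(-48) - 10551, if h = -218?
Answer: -10001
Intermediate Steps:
K(Y) = 32 (K(Y) = 4*8 = 32)
v(q) = -218 + q² + 32*q (v(q) = (q² + 32*q) - 218 = -218 + q² + 32*q)
v(-48) - 10551 = (-218 + (-48)² + 32*(-48)) - 10551 = (-218 + 2304 - 1536) - 10551 = 550 - 10551 = -10001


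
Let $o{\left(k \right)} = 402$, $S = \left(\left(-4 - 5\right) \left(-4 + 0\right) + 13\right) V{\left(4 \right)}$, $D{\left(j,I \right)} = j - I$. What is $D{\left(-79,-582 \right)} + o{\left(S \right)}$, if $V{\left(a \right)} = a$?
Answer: $905$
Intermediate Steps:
$S = 196$ ($S = \left(\left(-4 - 5\right) \left(-4 + 0\right) + 13\right) 4 = \left(\left(-9\right) \left(-4\right) + 13\right) 4 = \left(36 + 13\right) 4 = 49 \cdot 4 = 196$)
$D{\left(-79,-582 \right)} + o{\left(S \right)} = \left(-79 - -582\right) + 402 = \left(-79 + 582\right) + 402 = 503 + 402 = 905$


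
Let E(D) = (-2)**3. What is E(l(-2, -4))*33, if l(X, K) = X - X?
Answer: -264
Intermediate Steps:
l(X, K) = 0
E(D) = -8
E(l(-2, -4))*33 = -8*33 = -264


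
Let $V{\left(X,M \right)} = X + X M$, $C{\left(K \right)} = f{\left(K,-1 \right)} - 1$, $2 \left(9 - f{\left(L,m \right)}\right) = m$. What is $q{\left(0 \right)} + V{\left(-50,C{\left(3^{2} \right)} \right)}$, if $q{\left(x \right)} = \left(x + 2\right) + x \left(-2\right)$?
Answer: $-473$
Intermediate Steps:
$f{\left(L,m \right)} = 9 - \frac{m}{2}$
$C{\left(K \right)} = \frac{17}{2}$ ($C{\left(K \right)} = \left(9 - - \frac{1}{2}\right) - 1 = \left(9 + \frac{1}{2}\right) - 1 = \frac{19}{2} - 1 = \frac{17}{2}$)
$q{\left(x \right)} = 2 - x$ ($q{\left(x \right)} = \left(2 + x\right) - 2 x = 2 - x$)
$V{\left(X,M \right)} = X + M X$
$q{\left(0 \right)} + V{\left(-50,C{\left(3^{2} \right)} \right)} = \left(2 - 0\right) - 50 \left(1 + \frac{17}{2}\right) = \left(2 + 0\right) - 475 = 2 - 475 = -473$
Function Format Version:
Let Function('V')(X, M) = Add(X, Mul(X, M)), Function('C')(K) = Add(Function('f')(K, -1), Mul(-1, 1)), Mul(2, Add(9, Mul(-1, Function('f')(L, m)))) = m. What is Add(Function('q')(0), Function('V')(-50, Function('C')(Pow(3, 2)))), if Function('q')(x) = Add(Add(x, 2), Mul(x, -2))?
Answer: -473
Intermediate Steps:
Function('f')(L, m) = Add(9, Mul(Rational(-1, 2), m))
Function('C')(K) = Rational(17, 2) (Function('C')(K) = Add(Add(9, Mul(Rational(-1, 2), -1)), Mul(-1, 1)) = Add(Add(9, Rational(1, 2)), -1) = Add(Rational(19, 2), -1) = Rational(17, 2))
Function('q')(x) = Add(2, Mul(-1, x)) (Function('q')(x) = Add(Add(2, x), Mul(-2, x)) = Add(2, Mul(-1, x)))
Function('V')(X, M) = Add(X, Mul(M, X))
Add(Function('q')(0), Function('V')(-50, Function('C')(Pow(3, 2)))) = Add(Add(2, Mul(-1, 0)), Mul(-50, Add(1, Rational(17, 2)))) = Add(Add(2, 0), Mul(-50, Rational(19, 2))) = Add(2, -475) = -473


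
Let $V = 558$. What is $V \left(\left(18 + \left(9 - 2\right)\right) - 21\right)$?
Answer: $2232$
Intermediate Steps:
$V \left(\left(18 + \left(9 - 2\right)\right) - 21\right) = 558 \left(\left(18 + \left(9 - 2\right)\right) - 21\right) = 558 \left(\left(18 + 7\right) - 21\right) = 558 \left(25 - 21\right) = 558 \cdot 4 = 2232$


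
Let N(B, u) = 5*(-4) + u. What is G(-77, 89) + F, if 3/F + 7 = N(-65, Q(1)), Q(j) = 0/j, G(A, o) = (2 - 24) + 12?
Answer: -91/9 ≈ -10.111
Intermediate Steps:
G(A, o) = -10 (G(A, o) = -22 + 12 = -10)
Q(j) = 0
N(B, u) = -20 + u
F = -⅑ (F = 3/(-7 + (-20 + 0)) = 3/(-7 - 20) = 3/(-27) = 3*(-1/27) = -⅑ ≈ -0.11111)
G(-77, 89) + F = -10 - ⅑ = -91/9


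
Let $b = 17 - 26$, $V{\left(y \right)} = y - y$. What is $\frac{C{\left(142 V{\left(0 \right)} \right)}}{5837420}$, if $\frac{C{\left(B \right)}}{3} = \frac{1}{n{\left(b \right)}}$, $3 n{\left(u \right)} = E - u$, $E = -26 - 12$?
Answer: $- \frac{9}{169285180} \approx -5.3165 \cdot 10^{-8}$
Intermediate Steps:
$V{\left(y \right)} = 0$
$b = -9$
$E = -38$
$n{\left(u \right)} = - \frac{38}{3} - \frac{u}{3}$ ($n{\left(u \right)} = \frac{-38 - u}{3} = - \frac{38}{3} - \frac{u}{3}$)
$C{\left(B \right)} = - \frac{9}{29}$ ($C{\left(B \right)} = \frac{3}{- \frac{38}{3} - -3} = \frac{3}{- \frac{38}{3} + 3} = \frac{3}{- \frac{29}{3}} = 3 \left(- \frac{3}{29}\right) = - \frac{9}{29}$)
$\frac{C{\left(142 V{\left(0 \right)} \right)}}{5837420} = - \frac{9}{29 \cdot 5837420} = \left(- \frac{9}{29}\right) \frac{1}{5837420} = - \frac{9}{169285180}$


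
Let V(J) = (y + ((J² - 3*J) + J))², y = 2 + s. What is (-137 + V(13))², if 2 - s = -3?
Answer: 500103769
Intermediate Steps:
s = 5 (s = 2 - 1*(-3) = 2 + 3 = 5)
y = 7 (y = 2 + 5 = 7)
V(J) = (7 + J² - 2*J)² (V(J) = (7 + ((J² - 3*J) + J))² = (7 + (J² - 2*J))² = (7 + J² - 2*J)²)
(-137 + V(13))² = (-137 + (7 + 13² - 2*13)²)² = (-137 + (7 + 169 - 26)²)² = (-137 + 150²)² = (-137 + 22500)² = 22363² = 500103769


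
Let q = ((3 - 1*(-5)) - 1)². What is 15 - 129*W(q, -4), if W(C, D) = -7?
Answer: 918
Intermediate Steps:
q = 49 (q = ((3 + 5) - 1)² = (8 - 1)² = 7² = 49)
15 - 129*W(q, -4) = 15 - 129*(-7) = 15 + 903 = 918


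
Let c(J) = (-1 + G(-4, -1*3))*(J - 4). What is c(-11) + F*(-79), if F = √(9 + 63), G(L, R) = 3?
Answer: -30 - 474*√2 ≈ -700.34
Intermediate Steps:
c(J) = -8 + 2*J (c(J) = (-1 + 3)*(J - 4) = 2*(-4 + J) = -8 + 2*J)
F = 6*√2 (F = √72 = 6*√2 ≈ 8.4853)
c(-11) + F*(-79) = (-8 + 2*(-11)) + (6*√2)*(-79) = (-8 - 22) - 474*√2 = -30 - 474*√2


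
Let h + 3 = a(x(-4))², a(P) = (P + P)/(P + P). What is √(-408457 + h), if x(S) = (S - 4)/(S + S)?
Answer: I*√408459 ≈ 639.11*I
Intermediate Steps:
x(S) = (-4 + S)/(2*S) (x(S) = (-4 + S)/((2*S)) = (-4 + S)*(1/(2*S)) = (-4 + S)/(2*S))
a(P) = 1 (a(P) = (2*P)/((2*P)) = (2*P)*(1/(2*P)) = 1)
h = -2 (h = -3 + 1² = -3 + 1 = -2)
√(-408457 + h) = √(-408457 - 2) = √(-408459) = I*√408459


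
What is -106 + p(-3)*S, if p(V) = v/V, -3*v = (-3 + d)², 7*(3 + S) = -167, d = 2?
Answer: -6866/63 ≈ -108.98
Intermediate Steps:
S = -188/7 (S = -3 + (⅐)*(-167) = -3 - 167/7 = -188/7 ≈ -26.857)
v = -⅓ (v = -(-3 + 2)²/3 = -⅓*(-1)² = -⅓*1 = -⅓ ≈ -0.33333)
p(V) = -1/(3*V)
-106 + p(-3)*S = -106 - ⅓/(-3)*(-188/7) = -106 - ⅓*(-⅓)*(-188/7) = -106 + (⅑)*(-188/7) = -106 - 188/63 = -6866/63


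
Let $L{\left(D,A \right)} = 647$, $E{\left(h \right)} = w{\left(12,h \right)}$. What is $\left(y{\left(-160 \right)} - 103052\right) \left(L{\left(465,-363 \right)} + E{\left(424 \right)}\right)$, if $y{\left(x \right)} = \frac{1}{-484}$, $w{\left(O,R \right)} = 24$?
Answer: $- \frac{3042507309}{44} \approx -6.9148 \cdot 10^{7}$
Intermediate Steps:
$E{\left(h \right)} = 24$
$y{\left(x \right)} = - \frac{1}{484}$
$\left(y{\left(-160 \right)} - 103052\right) \left(L{\left(465,-363 \right)} + E{\left(424 \right)}\right) = \left(- \frac{1}{484} - 103052\right) \left(647 + 24\right) = \left(- \frac{49877169}{484}\right) 671 = - \frac{3042507309}{44}$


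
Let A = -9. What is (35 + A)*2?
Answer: 52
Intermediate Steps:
(35 + A)*2 = (35 - 9)*2 = 26*2 = 52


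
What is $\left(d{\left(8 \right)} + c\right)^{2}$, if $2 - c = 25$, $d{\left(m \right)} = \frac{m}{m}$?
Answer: $484$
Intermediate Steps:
$d{\left(m \right)} = 1$
$c = -23$ ($c = 2 - 25 = -23$)
$\left(d{\left(8 \right)} + c\right)^{2} = \left(1 - 23\right)^{2} = \left(-22\right)^{2} = 484$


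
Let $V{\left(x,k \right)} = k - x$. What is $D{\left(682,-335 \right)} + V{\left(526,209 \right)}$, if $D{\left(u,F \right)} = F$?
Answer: $-652$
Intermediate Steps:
$D{\left(682,-335 \right)} + V{\left(526,209 \right)} = -335 + \left(209 - 526\right) = -335 - 317 = -652$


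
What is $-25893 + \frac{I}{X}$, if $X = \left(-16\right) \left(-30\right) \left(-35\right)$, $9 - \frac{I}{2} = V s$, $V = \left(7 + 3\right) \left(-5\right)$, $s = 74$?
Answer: $- \frac{217504909}{8400} \approx -25893.0$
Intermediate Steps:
$V = -50$ ($V = 10 \left(-5\right) = -50$)
$I = 7418$ ($I = 18 - 2 \left(\left(-50\right) 74\right) = 18 - -7400 = 18 + 7400 = 7418$)
$X = -16800$ ($X = 480 \left(-35\right) = -16800$)
$-25893 + \frac{I}{X} = -25893 + \frac{7418}{-16800} = -25893 + 7418 \left(- \frac{1}{16800}\right) = -25893 - \frac{3709}{8400} = - \frac{217504909}{8400}$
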